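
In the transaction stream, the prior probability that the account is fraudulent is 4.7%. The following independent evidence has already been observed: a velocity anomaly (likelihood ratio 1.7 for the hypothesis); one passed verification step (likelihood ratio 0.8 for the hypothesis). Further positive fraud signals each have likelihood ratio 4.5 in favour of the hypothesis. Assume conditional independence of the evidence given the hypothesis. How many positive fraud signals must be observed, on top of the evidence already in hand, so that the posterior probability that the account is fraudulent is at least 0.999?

Prior odds = 0.047/0.953 = 47/953.
Combined Bayes factor of the evidence already in hand = 1.7 × 0.8 = 1.36.
Odds after that evidence = (47/953) × 1.36 = 1598/23825.
Target odds = 0.999/0.001 = 999.
Need 4.5ⁿ ≥ 999 ÷ (1598/23825) = 23801175/1598.
4.5⁶ = 8303.765625 falls short of 23801175/1598 but 4.5⁷ = 4782969/128 reaches it, so n = 7.

7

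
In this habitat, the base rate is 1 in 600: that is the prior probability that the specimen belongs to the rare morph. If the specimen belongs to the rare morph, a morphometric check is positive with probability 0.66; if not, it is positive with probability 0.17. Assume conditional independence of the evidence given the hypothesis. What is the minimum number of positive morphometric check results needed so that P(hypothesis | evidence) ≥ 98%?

8

Prior odds: (1/600) ÷ (599/600) = 1/599.
Likelihood ratio of a positive = 0.66/0.17 = 66/17.
Target posterior odds = 0.98/0.02 = 49.
Need (1/599) × (66/17)ⁿ ≥ 49, i.e. (66/17)ⁿ ≥ 29351.
(66/17)⁷ ≈13294.3 falls short of 29351 but (66/17)⁸ ≈51613.1 reaches it, so n = 8.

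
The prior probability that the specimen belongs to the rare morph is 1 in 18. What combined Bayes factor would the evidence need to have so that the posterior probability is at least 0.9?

153

Prior odds = (1/18)/(17/18) = 1/17.
Target odds = 0.9/0.1 = 9.
Required Bayes factor = 9 ÷ (1/17) = 153.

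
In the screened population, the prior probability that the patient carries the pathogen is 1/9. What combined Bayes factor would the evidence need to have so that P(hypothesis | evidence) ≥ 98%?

392

Prior odds = (1/9)/(8/9) = 0.125.
Target odds = 0.98/0.02 = 49.
Required Bayes factor = 49 ÷ 0.125 = 392.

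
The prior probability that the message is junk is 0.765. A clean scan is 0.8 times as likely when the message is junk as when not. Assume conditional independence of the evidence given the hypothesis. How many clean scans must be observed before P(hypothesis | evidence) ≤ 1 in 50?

23

Prior odds = 0.765/0.235 = 153/47.
Likelihood ratio per clean scan = 0.8.
Target posterior odds = 0.02/0.98 = 1/49.
Require 0.8ⁿ ≤ 1/49 ÷ (153/47) = 47/7497.
0.8²² ≈0.0073787 is still above 47/7497 but 0.8²³ ≈0.00590296 is at or below it, so n = 23.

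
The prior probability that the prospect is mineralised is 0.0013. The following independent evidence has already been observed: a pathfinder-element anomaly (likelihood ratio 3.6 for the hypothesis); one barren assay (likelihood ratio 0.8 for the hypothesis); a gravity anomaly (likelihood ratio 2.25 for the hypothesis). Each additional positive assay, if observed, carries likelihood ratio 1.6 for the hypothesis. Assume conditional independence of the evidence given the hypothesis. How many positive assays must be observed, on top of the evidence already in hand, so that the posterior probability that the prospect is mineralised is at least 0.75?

13

Prior odds = 0.0013/0.9987 = 13/9987.
Combined Bayes factor of the evidence already in hand = 3.6 × 0.8 × 2.25 = 6.48.
Odds after that evidence = (13/9987) × 6.48 = 702/83225.
Target odds = 0.75/0.25 = 3.
Need 1.6ⁿ ≥ 3 ÷ (702/83225) = 83225/234.
1.6¹² ≈281.475 falls short of 83225/234 but 1.6¹³ ≈450.36 reaches it, so n = 13.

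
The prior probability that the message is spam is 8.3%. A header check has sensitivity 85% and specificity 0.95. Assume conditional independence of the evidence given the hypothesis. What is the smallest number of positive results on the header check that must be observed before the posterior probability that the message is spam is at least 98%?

3

Prior odds: 0.083 ÷ 0.917 = 83/917.
False-positive rate = 1 − 0.95 = 0.05; likelihood ratio of a positive = 0.85/0.05 = 17.
Target posterior odds = 0.98/0.02 = 49.
Need (83/917) × 17ⁿ ≥ 49, i.e. 17ⁿ ≥ 44933/83.
17² = 289 falls short of 44933/83 but 17³ = 4913 reaches it, so n = 3.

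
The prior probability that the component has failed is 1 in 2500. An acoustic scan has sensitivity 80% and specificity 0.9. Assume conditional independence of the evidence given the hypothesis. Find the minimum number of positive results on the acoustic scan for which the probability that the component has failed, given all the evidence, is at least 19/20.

6

Prior odds: 0.0004 ÷ 0.9996 = 1/2499.
False-positive rate = 1 − 0.9 = 0.1; likelihood ratio of a positive = 0.8/0.1 = 8.
Target posterior odds = 0.95/0.05 = 19.
Need (1/2499) × 8ⁿ ≥ 19, i.e. 8ⁿ ≥ 47481.
8⁵ = 32768 falls short of 47481 but 8⁶ = 262144 reaches it, so n = 6.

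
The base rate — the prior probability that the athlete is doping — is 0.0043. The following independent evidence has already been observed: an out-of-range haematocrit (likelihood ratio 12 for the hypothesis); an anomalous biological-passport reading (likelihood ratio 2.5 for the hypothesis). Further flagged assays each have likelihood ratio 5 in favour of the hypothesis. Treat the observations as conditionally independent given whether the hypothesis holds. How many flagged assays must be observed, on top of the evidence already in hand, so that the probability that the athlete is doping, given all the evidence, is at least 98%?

4

Prior odds = 0.0043/0.9957 = 43/9957.
Combined Bayes factor of the evidence already in hand = 12 × 2.5 = 30.
Odds after that evidence = (43/9957) × 30 = 430/3319.
Target odds = 0.98/0.02 = 49.
Need 5ⁿ ≥ 49 ÷ (430/3319) = 162631/430.
5³ = 125 falls short of 162631/430 but 5⁴ = 625 reaches it, so n = 4.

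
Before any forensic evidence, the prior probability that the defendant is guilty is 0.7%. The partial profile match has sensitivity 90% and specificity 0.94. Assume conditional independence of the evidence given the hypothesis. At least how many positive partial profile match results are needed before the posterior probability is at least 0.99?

4

Prior odds = 0.007/0.993 = 7/993.
False-positive rate = 1 − 0.94 = 0.06; likelihood ratio of a positive = 0.9/0.06 = 15.
Target posterior odds = 0.99/0.01 = 99.
Require 15ⁿ ≥ 99 ÷ (7/993) = 98307/7.
15³ = 3375 falls short of 98307/7 but 15⁴ = 50625 reaches it, so n = 4.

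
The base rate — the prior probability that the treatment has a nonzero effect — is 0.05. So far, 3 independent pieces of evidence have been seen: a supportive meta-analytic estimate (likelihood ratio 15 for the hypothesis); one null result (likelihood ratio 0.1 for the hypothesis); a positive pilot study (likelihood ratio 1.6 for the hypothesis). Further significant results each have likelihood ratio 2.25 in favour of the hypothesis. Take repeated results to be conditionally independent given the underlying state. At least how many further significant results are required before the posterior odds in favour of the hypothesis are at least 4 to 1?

5

Prior odds = 0.05/0.95 = 1/19.
Combined Bayes factor of the evidence already in hand = 15 × 0.1 × 1.6 = 2.4.
Odds after that evidence = (1/19) × 2.4 = 12/95.
Target odds = 4.
Need 2.25ⁿ ≥ 4 ÷ (12/95) = 95/3.
2.25⁴ = 25.62890625 falls short of 95/3 but 2.25⁵ = 59049/1024 reaches it, so n = 5.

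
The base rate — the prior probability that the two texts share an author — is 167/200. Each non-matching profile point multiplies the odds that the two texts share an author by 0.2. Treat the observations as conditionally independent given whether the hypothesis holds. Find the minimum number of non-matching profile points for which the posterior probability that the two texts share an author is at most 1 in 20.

3

Prior odds = 0.835/0.165 = 167/33.
Likelihood ratio per non-matching profile point = 0.2.
Target odds: 0.05 ÷ 0.95 = 1/19.
Need (167/33) × 0.2ⁿ ≤ 1/19, i.e. 0.2ⁿ ≤ 33/3173.
0.2² = 0.04 is still above 33/3173 but 0.2³ = 0.008 is at or below it, so n = 3.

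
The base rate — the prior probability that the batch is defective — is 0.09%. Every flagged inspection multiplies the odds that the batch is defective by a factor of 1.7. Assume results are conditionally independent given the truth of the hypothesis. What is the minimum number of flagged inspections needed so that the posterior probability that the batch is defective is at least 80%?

Prior odds = 0.0009/0.9991 = 9/9991.
Likelihood ratio per flagged inspection = 1.7.
Target odds: 0.8 ÷ 0.2 = 4.
Need (9/9991) × 1.7ⁿ ≥ 4, i.e. 1.7ⁿ ≥ 39964/9.
1.7¹⁵ ≈2862.42 falls short of 39964/9 but 1.7¹⁶ ≈4866.12 reaches it, so n = 16.

16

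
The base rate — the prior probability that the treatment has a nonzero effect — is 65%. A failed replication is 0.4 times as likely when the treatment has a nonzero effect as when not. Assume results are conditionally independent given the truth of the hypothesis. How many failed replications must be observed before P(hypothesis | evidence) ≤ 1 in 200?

7

Prior odds: 0.65 ÷ 0.35 = 13/7.
Likelihood ratio per failed replication = 0.4.
Target posterior odds = 0.005/0.995 = 1/199.
Require 0.4ⁿ ≤ 1/199 ÷ (13/7) = 7/2587.
0.4⁶ = 64/15625 is still above 7/2587 but 0.4⁷ = 128/78125 is at or below it, so n = 7.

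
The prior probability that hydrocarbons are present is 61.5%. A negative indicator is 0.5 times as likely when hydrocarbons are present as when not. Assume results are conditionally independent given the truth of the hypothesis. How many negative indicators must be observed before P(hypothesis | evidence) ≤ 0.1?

Prior odds: 0.615 ÷ 0.385 = 123/77.
Likelihood ratio per negative indicator = 0.5.
Target posterior odds = 0.1/0.9 = 1/9.
Need (123/77) × 0.5ⁿ ≤ 1/9, i.e. 0.5ⁿ ≤ 77/1107.
0.5³ = 0.125 is still above 77/1107 but 0.5⁴ = 0.0625 is at or below it, so n = 4.

4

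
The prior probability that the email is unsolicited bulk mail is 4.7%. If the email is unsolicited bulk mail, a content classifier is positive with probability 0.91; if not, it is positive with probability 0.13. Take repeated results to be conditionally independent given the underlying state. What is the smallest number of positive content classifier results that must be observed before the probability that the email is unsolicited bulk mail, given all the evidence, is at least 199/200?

Prior odds: 0.047 ÷ 0.953 = 47/953.
Likelihood ratio of a positive = 0.91/0.13 = 7.
Target posterior odds = 0.995/0.005 = 199.
Need (47/953) × 7ⁿ ≥ 199, i.e. 7ⁿ ≥ 189647/47.
7⁴ = 2401 falls short of 189647/47 but 7⁵ = 16807 reaches it, so n = 5.

5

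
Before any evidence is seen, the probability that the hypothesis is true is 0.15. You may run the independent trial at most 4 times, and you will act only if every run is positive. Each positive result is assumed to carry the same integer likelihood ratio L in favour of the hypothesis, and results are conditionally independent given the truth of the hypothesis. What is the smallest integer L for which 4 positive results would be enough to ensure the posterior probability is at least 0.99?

Prior odds = 0.15/0.85 = 3/17.
Target odds = 0.99/0.01 = 99.
Need L⁴ ≥ 99 ÷ (3/17) = 561.
4⁴ = 256 < 561 ≤ 625 = 5⁴, so L = 5.

5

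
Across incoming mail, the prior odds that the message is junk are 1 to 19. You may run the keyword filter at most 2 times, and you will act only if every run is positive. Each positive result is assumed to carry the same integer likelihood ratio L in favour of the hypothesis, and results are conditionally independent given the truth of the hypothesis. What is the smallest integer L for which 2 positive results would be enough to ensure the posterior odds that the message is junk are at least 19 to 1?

Prior odds = 1/19.
Target odds = 19.
Need L² ≥ 19 ÷ (1/19) = 361.
18² = 324 < 361 ≤ 361 = 19², so L = 19.

19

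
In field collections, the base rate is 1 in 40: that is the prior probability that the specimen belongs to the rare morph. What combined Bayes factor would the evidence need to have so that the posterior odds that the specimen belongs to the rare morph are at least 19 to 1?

741

Prior odds = 0.025/0.975 = 1/39.
Target odds = 19.
Required Bayes factor = 19 ÷ (1/39) = 741.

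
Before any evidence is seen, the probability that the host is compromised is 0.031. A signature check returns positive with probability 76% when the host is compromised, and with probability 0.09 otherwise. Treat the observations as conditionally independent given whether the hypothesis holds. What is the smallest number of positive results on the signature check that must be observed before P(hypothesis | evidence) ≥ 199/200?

5

Prior odds = 0.031/0.969 = 31/969.
Likelihood ratio of a positive result = 0.76/0.09 = 76/9.
Target posterior odds = 0.995/0.005 = 199.
Require (76/9)ⁿ ≥ 199 ÷ (31/969) = 192831/31.
(76/9)⁴ = 33362176/6561 falls short of 192831/31 but (76/9)⁵ ≈42939.3 reaches it, so n = 5.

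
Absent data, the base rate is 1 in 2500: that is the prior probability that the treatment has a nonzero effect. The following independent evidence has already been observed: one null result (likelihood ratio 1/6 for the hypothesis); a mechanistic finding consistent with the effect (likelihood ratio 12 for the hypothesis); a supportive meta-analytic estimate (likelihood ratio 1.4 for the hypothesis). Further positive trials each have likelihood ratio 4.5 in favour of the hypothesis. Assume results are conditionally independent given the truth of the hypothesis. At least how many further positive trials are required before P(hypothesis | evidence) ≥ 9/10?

6

Prior odds = 0.0004/0.9996 = 1/2499.
Combined Bayes factor of the evidence already in hand = (1/6) × 12 × 1.4 = 2.8.
Odds after that evidence = (1/2499) × 2.8 = 2/1785.
Target odds = 0.9/0.1 = 9.
Need 4.5ⁿ ≥ 9 ÷ (2/1785) = 8032.5.
4.5⁵ = 1845.28125 falls short of 8032.5 but 4.5⁶ = 8303.765625 reaches it, so n = 6.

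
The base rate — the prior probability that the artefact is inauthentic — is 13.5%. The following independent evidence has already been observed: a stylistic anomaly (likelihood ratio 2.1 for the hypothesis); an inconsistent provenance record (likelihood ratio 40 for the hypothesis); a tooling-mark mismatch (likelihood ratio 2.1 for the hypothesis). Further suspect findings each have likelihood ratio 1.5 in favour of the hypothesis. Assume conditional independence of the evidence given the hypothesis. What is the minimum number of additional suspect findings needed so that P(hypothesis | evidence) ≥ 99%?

4

Prior odds = 0.135/0.865 = 27/173.
Combined Bayes factor of the evidence already in hand = 2.1 × 40 × 2.1 = 176.4.
Odds after that evidence = (27/173) × 176.4 = 23814/865.
Target odds = 0.99/0.01 = 99.
Need 1.5ⁿ ≥ 99 ÷ (23814/865) = 9515/2646.
1.5³ = 3.375 falls short of 9515/2646 but 1.5⁴ = 5.0625 reaches it, so n = 4.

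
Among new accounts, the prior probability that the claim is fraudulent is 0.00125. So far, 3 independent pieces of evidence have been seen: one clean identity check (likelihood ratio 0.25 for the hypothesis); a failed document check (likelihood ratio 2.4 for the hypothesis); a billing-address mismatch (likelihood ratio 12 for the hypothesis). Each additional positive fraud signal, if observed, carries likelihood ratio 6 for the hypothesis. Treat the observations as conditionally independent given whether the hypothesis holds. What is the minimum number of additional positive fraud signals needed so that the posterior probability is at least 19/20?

5

Prior odds = 0.00125/0.99875 = 1/799.
Combined Bayes factor of the evidence already in hand = 0.25 × 2.4 × 12 = 7.2.
Odds after that evidence = (1/799) × 7.2 = 36/3995.
Target odds = 0.95/0.05 = 19.
Need 6ⁿ ≥ 19 ÷ (36/3995) = 75905/36.
6⁴ = 1296 falls short of 75905/36 but 6⁵ = 7776 reaches it, so n = 5.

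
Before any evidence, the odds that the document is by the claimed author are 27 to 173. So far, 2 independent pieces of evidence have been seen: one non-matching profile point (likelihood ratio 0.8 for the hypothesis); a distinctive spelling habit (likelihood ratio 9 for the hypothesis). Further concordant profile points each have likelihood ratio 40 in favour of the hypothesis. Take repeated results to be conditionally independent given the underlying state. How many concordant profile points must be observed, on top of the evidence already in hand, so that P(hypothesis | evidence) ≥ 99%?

2

Prior odds = 27/173.
Combined Bayes factor of the evidence already in hand = 0.8 × 9 = 7.2.
Odds after that evidence = (27/173) × 7.2 = 972/865.
Target odds = 0.99/0.01 = 99.
Need 40ⁿ ≥ 99 ÷ (972/865) = 9515/108.
40¹ = 40 falls short of 9515/108 but 40² = 1600 reaches it, so n = 2.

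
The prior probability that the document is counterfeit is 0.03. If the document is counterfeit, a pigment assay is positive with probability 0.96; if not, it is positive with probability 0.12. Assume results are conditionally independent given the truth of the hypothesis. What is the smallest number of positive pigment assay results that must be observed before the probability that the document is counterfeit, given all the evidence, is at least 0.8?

3

Prior odds = 0.03/0.97 = 3/97.
Likelihood ratio of a positive = 0.96/0.12 = 8.
Target odds: 0.8 ÷ 0.2 = 4.
Need (3/97) × 8ⁿ ≥ 4, i.e. 8ⁿ ≥ 388/3.
8² = 64 falls short of 388/3 but 8³ = 512 reaches it, so n = 3.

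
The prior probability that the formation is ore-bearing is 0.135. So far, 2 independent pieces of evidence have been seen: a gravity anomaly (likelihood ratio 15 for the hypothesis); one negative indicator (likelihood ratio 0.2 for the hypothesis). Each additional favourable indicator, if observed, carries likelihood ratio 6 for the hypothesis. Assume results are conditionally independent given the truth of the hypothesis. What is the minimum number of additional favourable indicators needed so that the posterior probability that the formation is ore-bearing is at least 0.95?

3

Prior odds = 0.135/0.865 = 27/173.
Combined Bayes factor of the evidence already in hand = 15 × 0.2 = 3.
Odds after that evidence = (27/173) × 3 = 81/173.
Target odds = 0.95/0.05 = 19.
Need 6ⁿ ≥ 19 ÷ (81/173) = 3287/81.
6² = 36 falls short of 3287/81 but 6³ = 216 reaches it, so n = 3.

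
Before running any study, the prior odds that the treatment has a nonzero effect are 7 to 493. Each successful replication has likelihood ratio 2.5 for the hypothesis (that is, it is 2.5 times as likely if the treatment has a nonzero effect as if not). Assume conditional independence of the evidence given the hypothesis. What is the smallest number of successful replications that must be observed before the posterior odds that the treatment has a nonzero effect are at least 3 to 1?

Prior odds = 7/493.
Likelihood ratio per successful replication = 2.5.
Target odds = 3.
Need (7/493) × 2.5ⁿ ≥ 3, i.e. 2.5ⁿ ≥ 1479/7.
2.5⁵ = 97.65625 falls short of 1479/7 but 2.5⁶ = 244.140625 reaches it, so n = 6.

6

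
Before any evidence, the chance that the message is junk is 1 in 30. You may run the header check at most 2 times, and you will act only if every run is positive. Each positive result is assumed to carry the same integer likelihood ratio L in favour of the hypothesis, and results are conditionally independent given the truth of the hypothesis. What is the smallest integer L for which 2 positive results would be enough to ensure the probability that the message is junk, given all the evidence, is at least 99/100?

Prior odds = (1/30)/(29/30) = 1/29.
Target odds = 0.99/0.01 = 99.
Need L² ≥ 99 ÷ (1/29) = 2871.
53² = 2809 < 2871 ≤ 2916 = 54², so L = 54.

54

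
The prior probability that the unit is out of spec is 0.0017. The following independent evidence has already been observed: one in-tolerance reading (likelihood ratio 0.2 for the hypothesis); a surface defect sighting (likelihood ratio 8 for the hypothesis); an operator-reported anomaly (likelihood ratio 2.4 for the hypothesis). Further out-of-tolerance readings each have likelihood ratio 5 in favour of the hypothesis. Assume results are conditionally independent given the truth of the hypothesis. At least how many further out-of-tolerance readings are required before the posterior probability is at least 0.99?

6

Prior odds = 0.0017/0.9983 = 17/9983.
Combined Bayes factor of the evidence already in hand = 0.2 × 8 × 2.4 = 3.84.
Odds after that evidence = (17/9983) × 3.84 = 1632/249575.
Target odds = 0.99/0.01 = 99.
Need 5ⁿ ≥ 99 ÷ (1632/249575) = 8235975/544.
5⁵ = 3125 falls short of 8235975/544 but 5⁶ = 15625 reaches it, so n = 6.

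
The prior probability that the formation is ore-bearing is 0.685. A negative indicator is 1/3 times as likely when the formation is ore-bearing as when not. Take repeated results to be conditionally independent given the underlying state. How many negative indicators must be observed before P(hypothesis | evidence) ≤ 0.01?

5

Prior odds: 0.685 ÷ 0.315 = 137/63.
Likelihood ratio per negative indicator = 1/3.
Target posterior odds = 0.01/0.99 = 1/99.
Need (137/63) × (1/3)ⁿ ≤ 1/99, i.e. (1/3)ⁿ ≤ 7/1507.
(1/3)⁴ = 1/81 is still above 7/1507 but (1/3)⁵ = 1/243 is at or below it, so n = 5.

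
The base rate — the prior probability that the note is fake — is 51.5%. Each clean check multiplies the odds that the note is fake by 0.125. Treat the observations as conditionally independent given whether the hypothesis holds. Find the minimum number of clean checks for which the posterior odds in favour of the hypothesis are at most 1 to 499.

Prior odds = 0.515/0.485 = 103/97.
Likelihood ratio per clean check = 0.125.
Target odds = 1/499.
Require 0.125ⁿ ≤ 1/499 ÷ (103/97) = 97/51397.
0.125³ = 0.001953125 is still above 97/51397 but 0.125⁴ = 1/4096 is at or below it, so n = 4.

4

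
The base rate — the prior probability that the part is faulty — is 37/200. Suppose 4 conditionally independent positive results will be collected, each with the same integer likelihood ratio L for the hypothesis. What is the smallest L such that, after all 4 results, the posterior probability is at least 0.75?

2

Prior odds = 0.185/0.815 = 37/163.
Target odds = 0.75/0.25 = 3.
Need L⁴ ≥ 3 ÷ (37/163) = 489/37.
1⁴ = 1 < 489/37 ≤ 16 = 2⁴, so L = 2.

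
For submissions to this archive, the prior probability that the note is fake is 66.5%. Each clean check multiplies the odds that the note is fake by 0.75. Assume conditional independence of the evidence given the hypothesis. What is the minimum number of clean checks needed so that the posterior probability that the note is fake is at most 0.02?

16

Prior odds: 0.665 ÷ 0.335 = 133/67.
Likelihood ratio per clean check = 0.75.
Target posterior odds = 0.02/0.98 = 1/49.
Need (133/67) × 0.75ⁿ ≤ 1/49, i.e. 0.75ⁿ ≤ 67/6517.
0.75¹⁵ ≈0.0133635 is still above 67/6517 but 0.75¹⁶ ≈0.0100226 is at or below it, so n = 16.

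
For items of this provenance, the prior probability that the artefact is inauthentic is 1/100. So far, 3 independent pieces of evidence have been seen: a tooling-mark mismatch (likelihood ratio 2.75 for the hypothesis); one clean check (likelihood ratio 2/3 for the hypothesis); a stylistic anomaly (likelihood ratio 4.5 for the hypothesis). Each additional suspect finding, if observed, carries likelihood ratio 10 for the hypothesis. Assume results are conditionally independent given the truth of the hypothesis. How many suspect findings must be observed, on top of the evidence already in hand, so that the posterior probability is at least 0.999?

Prior odds = 0.01/0.99 = 1/99.
Combined Bayes factor of the evidence already in hand = 2.75 × (2/3) × 4.5 = 8.25.
Odds after that evidence = (1/99) × 8.25 = 1/12.
Target odds = 0.999/0.001 = 999.
Need 10ⁿ ≥ 999 ÷ (1/12) = 11988.
10⁴ = 10000 falls short of 11988 but 10⁵ = 100000 reaches it, so n = 5.

5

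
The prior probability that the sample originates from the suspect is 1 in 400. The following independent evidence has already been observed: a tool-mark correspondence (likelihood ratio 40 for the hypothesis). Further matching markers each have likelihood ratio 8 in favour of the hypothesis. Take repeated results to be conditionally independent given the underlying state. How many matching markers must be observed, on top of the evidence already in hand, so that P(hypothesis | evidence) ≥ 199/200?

Prior odds = 0.0025/0.9975 = 1/399.
Bayes factor of the evidence already in hand = 40.
Odds after that evidence = (1/399) × 40 = 40/399.
Target odds = 0.995/0.005 = 199.
Need 8ⁿ ≥ 199 ÷ (40/399) = 1985.025.
8³ = 512 falls short of 1985.025 but 8⁴ = 4096 reaches it, so n = 4.

4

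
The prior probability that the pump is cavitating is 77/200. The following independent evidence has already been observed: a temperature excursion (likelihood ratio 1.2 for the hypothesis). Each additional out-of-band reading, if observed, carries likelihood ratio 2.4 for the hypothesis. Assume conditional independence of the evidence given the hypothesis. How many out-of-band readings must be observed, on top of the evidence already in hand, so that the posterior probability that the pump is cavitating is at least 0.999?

9

Prior odds = 0.385/0.615 = 77/123.
Bayes factor of the evidence already in hand = 1.2.
Odds after that evidence = (77/123) × 1.2 = 154/205.
Target odds = 0.999/0.001 = 999.
Need 2.4ⁿ ≥ 999 ÷ (154/205) = 204795/154.
2.4⁸ = 429981696/390625 falls short of 204795/154 but 2.4⁹ ≈2641.81 reaches it, so n = 9.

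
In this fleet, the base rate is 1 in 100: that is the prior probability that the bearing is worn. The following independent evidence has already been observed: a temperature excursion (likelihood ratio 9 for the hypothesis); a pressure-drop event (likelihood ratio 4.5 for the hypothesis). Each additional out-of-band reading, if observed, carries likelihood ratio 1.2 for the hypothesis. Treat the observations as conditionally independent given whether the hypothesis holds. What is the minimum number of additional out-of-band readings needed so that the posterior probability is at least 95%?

Prior odds = 0.01/0.99 = 1/99.
Combined Bayes factor of the evidence already in hand = 9 × 4.5 = 40.5.
Odds after that evidence = (1/99) × 40.5 = 9/22.
Target odds = 0.95/0.05 = 19.
Need 1.2ⁿ ≥ 19 ÷ (9/22) = 418/9.
1.2²¹ ≈46.0051 falls short of 418/9 but 1.2²² ≈55.2061 reaches it, so n = 22.

22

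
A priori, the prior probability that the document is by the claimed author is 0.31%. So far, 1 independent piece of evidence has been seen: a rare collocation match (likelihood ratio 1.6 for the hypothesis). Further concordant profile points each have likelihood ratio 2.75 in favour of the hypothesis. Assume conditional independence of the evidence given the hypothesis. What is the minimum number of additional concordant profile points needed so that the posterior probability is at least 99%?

10

Prior odds = 0.0031/0.9969 = 31/9969.
Bayes factor of the evidence already in hand = 1.6.
Odds after that evidence = (31/9969) × 1.6 = 248/49845.
Target odds = 0.99/0.01 = 99.
Need 2.75ⁿ ≥ 99 ÷ (248/49845) = 4934655/248.
2.75⁹ ≈8994.86 falls short of 4934655/248 but 2.75¹⁰ ≈24735.9 reaches it, so n = 10.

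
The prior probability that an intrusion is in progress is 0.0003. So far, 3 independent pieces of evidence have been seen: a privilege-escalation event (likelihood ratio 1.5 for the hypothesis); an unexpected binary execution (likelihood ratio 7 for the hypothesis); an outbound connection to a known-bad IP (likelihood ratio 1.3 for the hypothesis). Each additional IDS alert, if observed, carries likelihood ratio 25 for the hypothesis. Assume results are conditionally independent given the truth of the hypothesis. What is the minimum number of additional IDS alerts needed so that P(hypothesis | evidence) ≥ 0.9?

Prior odds = 0.0003/0.9997 = 3/9997.
Combined Bayes factor of the evidence already in hand = 1.5 × 7 × 1.3 = 13.65.
Odds after that evidence = (3/9997) × 13.65 = 63/15380.
Target odds = 0.9/0.1 = 9.
Need 25ⁿ ≥ 9 ÷ (63/15380) = 15380/7.
25² = 625 falls short of 15380/7 but 25³ = 15625 reaches it, so n = 3.

3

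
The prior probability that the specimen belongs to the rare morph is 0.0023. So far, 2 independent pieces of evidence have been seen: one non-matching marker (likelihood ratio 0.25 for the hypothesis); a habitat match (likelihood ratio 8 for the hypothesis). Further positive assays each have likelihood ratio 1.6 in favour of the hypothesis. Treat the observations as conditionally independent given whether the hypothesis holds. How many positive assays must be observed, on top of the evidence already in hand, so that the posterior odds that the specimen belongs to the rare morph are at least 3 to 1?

Prior odds = 0.0023/0.9977 = 23/9977.
Combined Bayes factor of the evidence already in hand = 0.25 × 8 = 2.
Odds after that evidence = (23/9977) × 2 = 46/9977.
Target odds = 3.
Need 1.6ⁿ ≥ 3 ÷ (46/9977) = 29931/46.
1.6¹³ ≈450.36 falls short of 29931/46 but 1.6¹⁴ ≈720.576 reaches it, so n = 14.

14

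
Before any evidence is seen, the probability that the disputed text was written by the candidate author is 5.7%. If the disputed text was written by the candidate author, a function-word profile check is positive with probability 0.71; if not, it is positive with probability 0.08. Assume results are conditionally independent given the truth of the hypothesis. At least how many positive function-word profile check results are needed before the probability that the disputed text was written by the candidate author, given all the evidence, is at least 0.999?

5

Prior odds: 0.057 ÷ 0.943 = 57/943.
Likelihood ratio of a positive = 0.71/0.08 = 8.875.
Target odds: 0.999 ÷ 0.001 = 999.
Need (57/943) × 8.875ⁿ ≥ 999, i.e. 8.875ⁿ ≥ 314019/19.
8.875⁴ = 25411681/4096 falls short of 314019/19 but 8.875⁵ ≈55060.7 reaches it, so n = 5.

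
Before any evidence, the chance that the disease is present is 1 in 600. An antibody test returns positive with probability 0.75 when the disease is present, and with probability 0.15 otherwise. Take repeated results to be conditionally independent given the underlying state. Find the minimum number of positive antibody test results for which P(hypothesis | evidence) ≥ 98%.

Prior odds: (1/600) ÷ (599/600) = 1/599.
Likelihood ratio of a positive result = 0.75/0.15 = 5.
Target posterior odds = 0.98/0.02 = 49.
Require 5ⁿ ≥ 49 ÷ (1/599) = 29351.
5⁶ = 15625 falls short of 29351 but 5⁷ = 78125 reaches it, so n = 7.

7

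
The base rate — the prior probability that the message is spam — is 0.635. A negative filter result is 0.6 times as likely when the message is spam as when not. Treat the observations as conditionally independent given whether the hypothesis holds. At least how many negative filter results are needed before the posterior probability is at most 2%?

9

Prior odds: 0.635 ÷ 0.365 = 127/73.
Likelihood ratio per negative filter result = 0.6.
Target posterior odds = 0.02/0.98 = 1/49.
Require 0.6ⁿ ≤ 1/49 ÷ (127/73) = 73/6223.
0.6⁸ = 6561/390625 is still above 73/6223 but 0.6⁹ = 19683/1953125 is at or below it, so n = 9.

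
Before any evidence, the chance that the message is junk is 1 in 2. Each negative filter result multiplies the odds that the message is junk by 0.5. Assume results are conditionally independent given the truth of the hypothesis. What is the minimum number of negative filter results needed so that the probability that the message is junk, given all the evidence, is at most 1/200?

Prior odds: 0.5 ÷ 0.5 = 1.
Likelihood ratio per negative filter result = 0.5.
Target odds: 0.005 ÷ 0.995 = 1/199.
Require 0.5ⁿ ≤ 1/199 ÷ 1 = 1/199.
0.5⁷ = 0.0078125 is still above 1/199 but 0.5⁸ = 0.00390625 is at or below it, so n = 8.

8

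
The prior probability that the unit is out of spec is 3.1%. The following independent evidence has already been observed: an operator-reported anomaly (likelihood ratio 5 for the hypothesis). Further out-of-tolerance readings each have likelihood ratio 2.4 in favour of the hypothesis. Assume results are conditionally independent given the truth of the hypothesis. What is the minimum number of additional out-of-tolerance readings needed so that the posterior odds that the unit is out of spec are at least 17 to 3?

Prior odds = 0.031/0.969 = 31/969.
Bayes factor of the evidence already in hand = 5.
Odds after that evidence = (31/969) × 5 = 155/969.
Target odds = 17/3.
Need 2.4ⁿ ≥ 17/3 ÷ (155/969) = 5491/155.
2.4⁴ = 33.1776 falls short of 5491/155 but 2.4⁵ = 79.62624 reaches it, so n = 5.

5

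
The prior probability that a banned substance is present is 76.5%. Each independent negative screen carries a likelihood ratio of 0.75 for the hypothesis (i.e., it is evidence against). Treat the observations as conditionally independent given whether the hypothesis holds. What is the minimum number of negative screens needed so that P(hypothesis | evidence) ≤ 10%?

12

Prior odds: 0.765 ÷ 0.235 = 153/47.
Likelihood ratio per negative screen = 0.75.
Target odds: 0.1 ÷ 0.9 = 1/9.
Need (153/47) × 0.75ⁿ ≤ 1/9, i.e. 0.75ⁿ ≤ 47/1377.
0.75¹¹ = 177147/4194304 is still above 47/1377 but 0.75¹² = 531441/16777216 is at or below it, so n = 12.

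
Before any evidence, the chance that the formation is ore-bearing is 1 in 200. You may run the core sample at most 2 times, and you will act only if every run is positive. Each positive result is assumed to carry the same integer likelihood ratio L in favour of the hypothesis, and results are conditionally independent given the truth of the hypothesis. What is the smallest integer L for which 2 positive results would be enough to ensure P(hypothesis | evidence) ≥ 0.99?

Prior odds = 0.005/0.995 = 1/199.
Target odds = 0.99/0.01 = 99.
Need L² ≥ 99 ÷ (1/199) = 19701.
140² = 19600 < 19701 ≤ 19881 = 141², so L = 141.

141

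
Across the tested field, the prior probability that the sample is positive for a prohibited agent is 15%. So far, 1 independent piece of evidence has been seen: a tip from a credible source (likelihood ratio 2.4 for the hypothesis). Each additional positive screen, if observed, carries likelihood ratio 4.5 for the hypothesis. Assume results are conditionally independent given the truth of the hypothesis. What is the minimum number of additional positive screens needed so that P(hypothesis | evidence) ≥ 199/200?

Prior odds = 0.15/0.85 = 3/17.
Bayes factor of the evidence already in hand = 2.4.
Odds after that evidence = (3/17) × 2.4 = 36/85.
Target odds = 0.995/0.005 = 199.
Need 4.5ⁿ ≥ 199 ÷ (36/85) = 16915/36.
4.5⁴ = 410.0625 falls short of 16915/36 but 4.5⁵ = 1845.28125 reaches it, so n = 5.

5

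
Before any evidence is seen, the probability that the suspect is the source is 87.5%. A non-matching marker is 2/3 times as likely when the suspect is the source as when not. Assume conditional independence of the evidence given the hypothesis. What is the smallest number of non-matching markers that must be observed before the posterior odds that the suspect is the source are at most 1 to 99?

Prior odds: 0.875 ÷ 0.125 = 7.
Likelihood ratio per non-matching marker = 2/3.
Target odds = 1/99.
Require (2/3)ⁿ ≤ 1/99 ÷ 7 = 1/693.
(2/3)¹⁶ = 65536/43046721 is still above 1/693 but (2/3)¹⁷ = 131072/129140163 is at or below it, so n = 17.

17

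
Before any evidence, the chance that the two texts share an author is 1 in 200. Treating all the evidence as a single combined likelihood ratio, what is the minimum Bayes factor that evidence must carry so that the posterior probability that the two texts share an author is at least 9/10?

1791

Prior odds = 0.005/0.995 = 1/199.
Target odds = 0.9/0.1 = 9.
Required Bayes factor = 9 ÷ (1/199) = 1791.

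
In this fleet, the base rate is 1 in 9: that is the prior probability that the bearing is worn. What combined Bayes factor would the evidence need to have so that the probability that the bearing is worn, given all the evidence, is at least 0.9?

Prior odds = (1/9)/(8/9) = 0.125.
Target odds = 0.9/0.1 = 9.
Required Bayes factor = 9 ÷ 0.125 = 72.

72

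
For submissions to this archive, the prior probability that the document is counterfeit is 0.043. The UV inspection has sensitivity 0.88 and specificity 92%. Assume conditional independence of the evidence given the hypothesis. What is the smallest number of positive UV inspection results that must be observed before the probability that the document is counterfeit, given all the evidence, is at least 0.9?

Prior odds = 0.043/0.957 = 43/957.
False-positive rate = 1 − 0.92 = 0.08; likelihood ratio of a positive = 0.88/0.08 = 11.
Target odds: 0.9 ÷ 0.1 = 9.
Need (43/957) × 11ⁿ ≥ 9, i.e. 11ⁿ ≥ 8613/43.
11² = 121 falls short of 8613/43 but 11³ = 1331 reaches it, so n = 3.

3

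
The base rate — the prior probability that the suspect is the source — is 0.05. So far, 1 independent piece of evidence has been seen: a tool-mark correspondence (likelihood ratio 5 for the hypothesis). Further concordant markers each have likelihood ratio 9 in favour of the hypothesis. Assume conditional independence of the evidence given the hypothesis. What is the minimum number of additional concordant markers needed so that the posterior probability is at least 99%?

Prior odds = 0.05/0.95 = 1/19.
Bayes factor of the evidence already in hand = 5.
Odds after that evidence = (1/19) × 5 = 5/19.
Target odds = 0.99/0.01 = 99.
Need 9ⁿ ≥ 99 ÷ (5/19) = 376.2.
9² = 81 falls short of 376.2 but 9³ = 729 reaches it, so n = 3.

3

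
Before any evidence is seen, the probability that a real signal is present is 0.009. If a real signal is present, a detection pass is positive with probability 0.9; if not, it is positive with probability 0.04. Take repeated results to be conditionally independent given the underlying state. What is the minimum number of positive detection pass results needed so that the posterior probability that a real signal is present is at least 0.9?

Prior odds = 0.009/0.991 = 9/991.
Likelihood ratio of a positive = 0.9/0.04 = 22.5.
Target posterior odds = 0.9/0.1 = 9.
Require 22.5ⁿ ≥ 9 ÷ (9/991) = 991.
22.5² = 506.25 falls short of 991 but 22.5³ = 11390.625 reaches it, so n = 3.

3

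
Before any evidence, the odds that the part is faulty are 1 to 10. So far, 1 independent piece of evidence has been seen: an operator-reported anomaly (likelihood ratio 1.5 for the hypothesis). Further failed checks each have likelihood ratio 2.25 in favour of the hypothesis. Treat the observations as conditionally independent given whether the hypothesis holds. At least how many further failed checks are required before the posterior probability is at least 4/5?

Prior odds = 0.1.
Bayes factor of the evidence already in hand = 1.5.
Odds after that evidence = 0.1 × 1.5 = 0.15.
Target odds = 0.8/0.2 = 4.
Need 2.25ⁿ ≥ 4 ÷ 0.15 = 80/3.
2.25⁴ = 25.62890625 falls short of 80/3 but 2.25⁵ = 59049/1024 reaches it, so n = 5.

5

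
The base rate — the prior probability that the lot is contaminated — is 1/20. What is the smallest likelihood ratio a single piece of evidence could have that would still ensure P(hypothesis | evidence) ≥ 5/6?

95

Prior odds = 0.05/0.95 = 1/19.
Target odds = (5/6)/(1/6) = 5.
Required Bayes factor = 5 ÷ (1/19) = 95.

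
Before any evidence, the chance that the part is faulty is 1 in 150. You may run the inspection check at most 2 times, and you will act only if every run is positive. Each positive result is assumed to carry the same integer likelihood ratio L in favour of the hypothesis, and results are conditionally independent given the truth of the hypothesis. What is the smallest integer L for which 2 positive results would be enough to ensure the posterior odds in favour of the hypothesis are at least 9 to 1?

37

Prior odds = (1/150)/(149/150) = 1/149.
Target odds = 9.
Need L² ≥ 9 ÷ (1/149) = 1341.
36² = 1296 < 1341 ≤ 1369 = 37², so L = 37.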